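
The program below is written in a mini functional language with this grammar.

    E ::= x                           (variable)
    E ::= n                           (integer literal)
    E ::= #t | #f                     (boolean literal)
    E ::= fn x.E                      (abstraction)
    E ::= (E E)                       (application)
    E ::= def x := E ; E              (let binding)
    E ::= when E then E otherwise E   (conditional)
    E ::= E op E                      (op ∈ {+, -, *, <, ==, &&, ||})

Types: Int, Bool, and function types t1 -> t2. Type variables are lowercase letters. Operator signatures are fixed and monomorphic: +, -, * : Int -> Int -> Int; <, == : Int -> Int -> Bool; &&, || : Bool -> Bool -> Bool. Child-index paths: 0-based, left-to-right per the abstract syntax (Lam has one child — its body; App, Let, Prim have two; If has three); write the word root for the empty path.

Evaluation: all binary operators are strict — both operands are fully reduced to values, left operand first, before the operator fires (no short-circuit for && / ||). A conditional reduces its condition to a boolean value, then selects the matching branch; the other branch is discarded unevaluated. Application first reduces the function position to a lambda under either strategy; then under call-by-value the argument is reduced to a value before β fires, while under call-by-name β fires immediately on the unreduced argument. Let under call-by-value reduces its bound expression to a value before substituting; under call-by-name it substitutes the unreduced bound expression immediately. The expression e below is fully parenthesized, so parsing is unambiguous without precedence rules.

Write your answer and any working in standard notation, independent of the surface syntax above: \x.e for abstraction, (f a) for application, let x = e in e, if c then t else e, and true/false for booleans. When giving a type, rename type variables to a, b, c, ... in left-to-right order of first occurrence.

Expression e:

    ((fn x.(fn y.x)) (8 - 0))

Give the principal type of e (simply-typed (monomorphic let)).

Answer: a -> Int

Working:
x : a
\y._ : b -> a
\x._ : a -> b -> a
  unify Int ~ Int
  unify Int ~ Int
  unify a -> b -> a ~ Int -> c
  unify a ~ Int
  unify b -> Int ~ c
_ _ : b -> Int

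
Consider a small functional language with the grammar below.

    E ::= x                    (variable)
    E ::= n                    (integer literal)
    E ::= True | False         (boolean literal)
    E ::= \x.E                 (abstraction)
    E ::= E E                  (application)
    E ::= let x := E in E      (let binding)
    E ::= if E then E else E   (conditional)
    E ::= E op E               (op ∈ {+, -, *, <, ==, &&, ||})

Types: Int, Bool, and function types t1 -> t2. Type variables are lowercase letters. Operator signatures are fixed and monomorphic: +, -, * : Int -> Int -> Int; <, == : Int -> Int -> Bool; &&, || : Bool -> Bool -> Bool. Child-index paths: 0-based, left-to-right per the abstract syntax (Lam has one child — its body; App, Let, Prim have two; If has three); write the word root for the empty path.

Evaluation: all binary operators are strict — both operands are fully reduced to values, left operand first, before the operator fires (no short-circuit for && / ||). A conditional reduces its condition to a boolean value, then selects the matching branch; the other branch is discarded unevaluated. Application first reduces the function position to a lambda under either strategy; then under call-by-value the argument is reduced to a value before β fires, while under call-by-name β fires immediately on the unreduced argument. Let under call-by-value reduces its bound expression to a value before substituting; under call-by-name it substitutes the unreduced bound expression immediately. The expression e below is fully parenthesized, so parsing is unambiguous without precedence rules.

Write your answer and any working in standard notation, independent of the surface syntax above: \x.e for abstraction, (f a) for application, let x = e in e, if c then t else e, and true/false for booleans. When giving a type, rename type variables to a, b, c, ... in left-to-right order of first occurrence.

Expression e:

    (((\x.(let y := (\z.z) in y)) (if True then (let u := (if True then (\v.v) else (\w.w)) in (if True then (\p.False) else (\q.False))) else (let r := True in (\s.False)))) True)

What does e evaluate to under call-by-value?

Derivation:
step 0: (((\x.(let y = (\z.z) in y)) (if true then (let u = (if true then (\v.v) else (\w.w)) in (if true then (\p.false) else (\q.false))) else (let r = true in (\s.false)))) true)
step 1: [if@0.1] (((\x.(let y = (\z.z) in y)) (let u = (if true then (\v.v) else (\w.w)) in (if true then (\p.false) else (\q.false)))) true)
step 2: [if@0.1.0] (((\x.(let y = (\z.z) in y)) (let u = (\v.v) in (if true then (\p.false) else (\q.false)))) true)
step 3: [let@0.1] (((\x.(let y = (\z.z) in y)) (if true then (\p.false) else (\q.false))) true)
step 4: [if@0.1] (((\x.(let y = (\z.z) in y)) (\p.false)) true)
step 5: [beta@0] ((let y = (\z.z) in y) true)
step 6: [let@0] ((\z.z) true)
step 7: [beta@root] true

Answer: true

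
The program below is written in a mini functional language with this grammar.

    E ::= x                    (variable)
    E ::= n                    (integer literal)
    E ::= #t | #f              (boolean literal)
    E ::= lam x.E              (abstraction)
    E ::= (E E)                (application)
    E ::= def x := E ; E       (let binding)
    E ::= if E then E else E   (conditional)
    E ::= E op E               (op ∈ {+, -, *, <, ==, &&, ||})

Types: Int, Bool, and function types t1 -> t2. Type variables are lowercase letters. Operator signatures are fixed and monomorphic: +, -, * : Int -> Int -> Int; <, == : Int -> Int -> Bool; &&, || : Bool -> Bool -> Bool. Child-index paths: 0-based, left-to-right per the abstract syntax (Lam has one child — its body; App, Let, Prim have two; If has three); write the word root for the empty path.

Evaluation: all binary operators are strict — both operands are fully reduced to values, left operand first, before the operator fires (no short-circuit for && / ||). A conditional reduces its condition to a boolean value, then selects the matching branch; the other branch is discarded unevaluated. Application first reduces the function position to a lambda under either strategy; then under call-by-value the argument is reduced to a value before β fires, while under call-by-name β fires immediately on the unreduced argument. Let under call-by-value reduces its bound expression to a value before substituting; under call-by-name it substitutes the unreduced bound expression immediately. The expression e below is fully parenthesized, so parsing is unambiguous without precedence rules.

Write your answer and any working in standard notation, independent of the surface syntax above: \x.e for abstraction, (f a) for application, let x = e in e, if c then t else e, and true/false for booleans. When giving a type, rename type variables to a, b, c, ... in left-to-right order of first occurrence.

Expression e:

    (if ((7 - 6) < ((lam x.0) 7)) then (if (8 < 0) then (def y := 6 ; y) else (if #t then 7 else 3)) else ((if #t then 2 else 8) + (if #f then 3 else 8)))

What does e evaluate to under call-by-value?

Derivation:
step 0: (if ((7 - 6) < ((\x.0) 7)) then (if (8 < 0) then (let y = 6 in y) else (if true then 7 else 3)) else ((if true then 2 else 8) + (if false then 3 else 8)))
step 1: [delta@0.0] (if (1 < ((\x.0) 7)) then (if (8 < 0) then (let y = 6 in y) else (if true then 7 else 3)) else ((if true then 2 else 8) + (if false then 3 else 8)))
step 2: [beta@0.1] (if (1 < 0) then (if (8 < 0) then (let y = 6 in y) else (if true then 7 else 3)) else ((if true then 2 else 8) + (if false then 3 else 8)))
step 3: [delta@0] (if false then (if (8 < 0) then (let y = 6 in y) else (if true then 7 else 3)) else ((if true then 2 else 8) + (if false then 3 else 8)))
step 4: [if@root] ((if true then 2 else 8) + (if false then 3 else 8))
step 5: [if@0] (2 + (if false then 3 else 8))
step 6: [if@1] (2 + 8)
step 7: [delta@root] 10

Answer: 10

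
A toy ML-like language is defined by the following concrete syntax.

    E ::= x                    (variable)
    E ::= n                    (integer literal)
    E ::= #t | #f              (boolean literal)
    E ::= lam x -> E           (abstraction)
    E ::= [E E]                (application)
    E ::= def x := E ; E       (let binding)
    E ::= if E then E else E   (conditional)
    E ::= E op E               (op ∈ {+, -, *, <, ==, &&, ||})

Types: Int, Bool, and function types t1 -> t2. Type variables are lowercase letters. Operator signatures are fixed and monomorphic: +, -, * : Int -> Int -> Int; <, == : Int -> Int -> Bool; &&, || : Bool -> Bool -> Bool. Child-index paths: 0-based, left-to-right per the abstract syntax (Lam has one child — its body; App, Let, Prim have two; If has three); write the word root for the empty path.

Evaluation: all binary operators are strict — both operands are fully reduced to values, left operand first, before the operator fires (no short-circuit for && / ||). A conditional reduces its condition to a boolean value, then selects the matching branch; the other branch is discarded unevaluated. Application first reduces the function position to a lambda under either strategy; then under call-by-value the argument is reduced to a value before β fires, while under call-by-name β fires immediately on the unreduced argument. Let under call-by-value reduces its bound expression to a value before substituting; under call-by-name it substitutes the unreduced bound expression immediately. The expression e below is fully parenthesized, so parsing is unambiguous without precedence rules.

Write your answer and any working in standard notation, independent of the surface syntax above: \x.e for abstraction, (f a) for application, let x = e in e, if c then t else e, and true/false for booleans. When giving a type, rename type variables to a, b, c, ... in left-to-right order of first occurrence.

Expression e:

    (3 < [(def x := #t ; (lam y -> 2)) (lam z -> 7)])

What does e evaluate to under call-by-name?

Answer: false

Derivation:
step 0: (3 < ((let x = true in (\y.2)) (\z.7)))
step 1: [let@1.0] (3 < ((\y.2) (\z.7)))
step 2: [beta@1] (3 < 2)
step 3: [delta@root] false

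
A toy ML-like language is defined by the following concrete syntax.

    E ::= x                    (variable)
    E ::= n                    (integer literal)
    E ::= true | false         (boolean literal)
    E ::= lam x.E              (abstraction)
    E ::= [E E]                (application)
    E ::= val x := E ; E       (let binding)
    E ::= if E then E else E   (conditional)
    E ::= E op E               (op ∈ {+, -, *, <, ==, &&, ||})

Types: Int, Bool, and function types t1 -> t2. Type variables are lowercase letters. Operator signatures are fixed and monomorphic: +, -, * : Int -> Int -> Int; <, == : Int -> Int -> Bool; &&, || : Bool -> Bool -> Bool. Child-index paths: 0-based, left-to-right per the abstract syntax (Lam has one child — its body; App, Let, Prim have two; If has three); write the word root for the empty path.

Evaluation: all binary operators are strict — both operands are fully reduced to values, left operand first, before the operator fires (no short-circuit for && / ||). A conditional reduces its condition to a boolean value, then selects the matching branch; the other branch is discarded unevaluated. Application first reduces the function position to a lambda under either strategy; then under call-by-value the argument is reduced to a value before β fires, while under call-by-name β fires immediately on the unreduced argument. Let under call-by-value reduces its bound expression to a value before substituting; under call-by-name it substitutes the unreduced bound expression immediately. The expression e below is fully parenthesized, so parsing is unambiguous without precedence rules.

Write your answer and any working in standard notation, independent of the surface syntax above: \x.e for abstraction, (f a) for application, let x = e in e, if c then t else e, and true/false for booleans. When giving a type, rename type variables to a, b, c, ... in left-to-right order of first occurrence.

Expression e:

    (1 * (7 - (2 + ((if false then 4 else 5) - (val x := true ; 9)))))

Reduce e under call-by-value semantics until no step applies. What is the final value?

Trace:
step 0: (1 * (7 - (2 + ((if false then 4 else 5) - (let x = true in 9)))))
step 1: [if@1.1.1.0] (1 * (7 - (2 + (5 - (let x = true in 9)))))
step 2: [let@1.1.1.1] (1 * (7 - (2 + (5 - 9))))
step 3: [delta@1.1.1] (1 * (7 - (2 + -4)))
step 4: [delta@1.1] (1 * (7 - -2))
step 5: [delta@1] (1 * 9)
step 6: [delta@root] 9

Answer: 9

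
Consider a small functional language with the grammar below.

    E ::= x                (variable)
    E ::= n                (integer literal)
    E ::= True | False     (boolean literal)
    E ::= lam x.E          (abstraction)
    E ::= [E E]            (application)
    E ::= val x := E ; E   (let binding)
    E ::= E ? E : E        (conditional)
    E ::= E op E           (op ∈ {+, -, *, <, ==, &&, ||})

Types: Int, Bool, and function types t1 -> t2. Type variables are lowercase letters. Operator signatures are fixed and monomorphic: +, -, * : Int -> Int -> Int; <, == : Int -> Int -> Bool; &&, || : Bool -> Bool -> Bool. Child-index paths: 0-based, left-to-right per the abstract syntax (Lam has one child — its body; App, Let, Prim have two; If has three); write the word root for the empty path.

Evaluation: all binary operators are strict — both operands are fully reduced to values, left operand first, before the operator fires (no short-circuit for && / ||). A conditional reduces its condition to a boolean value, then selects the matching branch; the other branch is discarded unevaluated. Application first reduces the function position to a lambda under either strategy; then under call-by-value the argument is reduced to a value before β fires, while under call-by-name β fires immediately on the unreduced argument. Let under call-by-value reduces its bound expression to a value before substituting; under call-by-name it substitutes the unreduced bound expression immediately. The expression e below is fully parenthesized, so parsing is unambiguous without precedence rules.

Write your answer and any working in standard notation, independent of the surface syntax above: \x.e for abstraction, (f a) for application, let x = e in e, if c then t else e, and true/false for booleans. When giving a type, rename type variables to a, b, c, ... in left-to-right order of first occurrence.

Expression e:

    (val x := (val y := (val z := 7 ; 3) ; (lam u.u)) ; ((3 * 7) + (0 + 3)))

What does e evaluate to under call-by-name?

Trace:
step 0: (let x = (let y = (let z = 7 in 3) in (\u.u)) in ((3 * 7) + (0 + 3)))
step 1: [let@root] ((3 * 7) + (0 + 3))
step 2: [delta@0] (21 + (0 + 3))
step 3: [delta@1] (21 + 3)
step 4: [delta@root] 24

Answer: 24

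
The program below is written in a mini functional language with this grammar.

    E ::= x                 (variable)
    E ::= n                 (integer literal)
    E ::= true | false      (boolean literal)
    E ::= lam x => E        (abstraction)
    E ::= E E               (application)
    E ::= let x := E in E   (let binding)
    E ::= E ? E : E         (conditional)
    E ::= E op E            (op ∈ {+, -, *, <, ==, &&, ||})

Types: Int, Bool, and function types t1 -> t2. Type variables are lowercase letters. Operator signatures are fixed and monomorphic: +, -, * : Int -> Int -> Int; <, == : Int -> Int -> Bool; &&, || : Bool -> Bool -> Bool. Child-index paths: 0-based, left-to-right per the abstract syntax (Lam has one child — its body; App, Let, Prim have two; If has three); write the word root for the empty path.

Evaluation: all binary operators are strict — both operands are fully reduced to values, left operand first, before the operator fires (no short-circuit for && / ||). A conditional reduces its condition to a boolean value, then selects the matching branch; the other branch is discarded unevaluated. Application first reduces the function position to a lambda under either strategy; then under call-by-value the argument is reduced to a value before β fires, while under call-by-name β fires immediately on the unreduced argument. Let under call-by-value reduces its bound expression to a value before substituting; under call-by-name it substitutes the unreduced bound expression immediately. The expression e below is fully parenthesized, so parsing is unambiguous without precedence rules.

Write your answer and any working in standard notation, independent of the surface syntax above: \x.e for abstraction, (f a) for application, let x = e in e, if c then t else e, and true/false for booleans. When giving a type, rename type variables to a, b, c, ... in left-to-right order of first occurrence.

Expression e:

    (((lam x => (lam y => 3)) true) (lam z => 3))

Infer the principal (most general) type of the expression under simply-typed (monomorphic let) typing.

Answer: Int

Trace:
\y._ : b -> Int
\x._ : a -> b -> Int
  unify a -> b -> Int ~ Bool -> c
  unify a ~ Bool
  unify b -> Int ~ c
_ _ : b -> Int
\z._ : d -> Int
  unify b -> Int ~ (d -> Int) -> e
  unify b ~ d -> Int
  unify Int ~ e
_ _ : Int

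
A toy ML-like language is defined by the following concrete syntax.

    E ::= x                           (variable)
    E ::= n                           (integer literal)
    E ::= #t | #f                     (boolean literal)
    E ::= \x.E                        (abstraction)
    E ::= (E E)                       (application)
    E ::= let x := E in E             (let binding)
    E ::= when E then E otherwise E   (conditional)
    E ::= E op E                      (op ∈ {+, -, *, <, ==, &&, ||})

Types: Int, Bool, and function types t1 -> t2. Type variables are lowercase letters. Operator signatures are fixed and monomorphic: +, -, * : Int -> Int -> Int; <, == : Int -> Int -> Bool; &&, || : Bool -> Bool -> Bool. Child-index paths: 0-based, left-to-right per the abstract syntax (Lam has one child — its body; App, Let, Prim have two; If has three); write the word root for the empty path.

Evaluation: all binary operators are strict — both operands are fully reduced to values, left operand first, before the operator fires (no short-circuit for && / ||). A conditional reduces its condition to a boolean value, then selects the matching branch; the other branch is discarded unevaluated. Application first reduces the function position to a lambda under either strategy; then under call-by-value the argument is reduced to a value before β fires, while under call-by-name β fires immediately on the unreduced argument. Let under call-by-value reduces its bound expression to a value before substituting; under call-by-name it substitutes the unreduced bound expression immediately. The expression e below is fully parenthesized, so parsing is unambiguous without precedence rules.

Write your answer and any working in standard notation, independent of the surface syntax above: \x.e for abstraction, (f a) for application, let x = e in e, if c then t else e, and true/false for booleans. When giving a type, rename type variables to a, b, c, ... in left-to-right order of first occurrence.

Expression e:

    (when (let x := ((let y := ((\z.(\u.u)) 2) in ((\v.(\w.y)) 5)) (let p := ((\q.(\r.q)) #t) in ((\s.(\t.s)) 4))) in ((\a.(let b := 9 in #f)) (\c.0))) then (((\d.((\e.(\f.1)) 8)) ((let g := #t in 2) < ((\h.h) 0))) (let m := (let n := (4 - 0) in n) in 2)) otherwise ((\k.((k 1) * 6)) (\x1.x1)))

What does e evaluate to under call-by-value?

Answer: 6

Trace:
step 0: (if (let x = ((let y = ((\z.(\u.u)) 2) in ((\v.(\w.y)) 5)) (let p = ((\q.(\r.q)) true) in ((\s.(\t.s)) 4))) in ((\a.(let b = 9 in false)) (\c.0))) then (((\d.((\e.(\f.1)) 8)) ((let g = true in 2) < ((\h.h) 0))) (let m = (let n = (4 - 0) in n) in 2)) else ((\k.((k 1) * 6)) (\x1.x1)))
step 1: [beta@0.0.0.0] (if (let x = ((let y = (\u.u) in ((\v.(\w.y)) 5)) (let p = ((\q.(\r.q)) true) in ((\s.(\t.s)) 4))) in ((\a.(let b = 9 in false)) (\c.0))) then (((\d.((\e.(\f.1)) 8)) ((let g = true in 2) < ((\h.h) 0))) (let m = (let n = (4 - 0) in n) in 2)) else ((\k.((k 1) * 6)) (\x1.x1)))
step 2: [let@0.0.0] (if (let x = (((\v.(\w.(\u.u))) 5) (let p = ((\q.(\r.q)) true) in ((\s.(\t.s)) 4))) in ((\a.(let b = 9 in false)) (\c.0))) then (((\d.((\e.(\f.1)) 8)) ((let g = true in 2) < ((\h.h) 0))) (let m = (let n = (4 - 0) in n) in 2)) else ((\k.((k 1) * 6)) (\x1.x1)))
step 3: [beta@0.0.0] (if (let x = ((\w.(\u.u)) (let p = ((\q.(\r.q)) true) in ((\s.(\t.s)) 4))) in ((\a.(let b = 9 in false)) (\c.0))) then (((\d.((\e.(\f.1)) 8)) ((let g = true in 2) < ((\h.h) 0))) (let m = (let n = (4 - 0) in n) in 2)) else ((\k.((k 1) * 6)) (\x1.x1)))
step 4: [beta@0.0.1.0] (if (let x = ((\w.(\u.u)) (let p = (\r.true) in ((\s.(\t.s)) 4))) in ((\a.(let b = 9 in false)) (\c.0))) then (((\d.((\e.(\f.1)) 8)) ((let g = true in 2) < ((\h.h) 0))) (let m = (let n = (4 - 0) in n) in 2)) else ((\k.((k 1) * 6)) (\x1.x1)))
step 5: [let@0.0.1] (if (let x = ((\w.(\u.u)) ((\s.(\t.s)) 4)) in ((\a.(let b = 9 in false)) (\c.0))) then (((\d.((\e.(\f.1)) 8)) ((let g = true in 2) < ((\h.h) 0))) (let m = (let n = (4 - 0) in n) in 2)) else ((\k.((k 1) * 6)) (\x1.x1)))
step 6: [beta@0.0.1] (if (let x = ((\w.(\u.u)) (\t.4)) in ((\a.(let b = 9 in false)) (\c.0))) then (((\d.((\e.(\f.1)) 8)) ((let g = true in 2) < ((\h.h) 0))) (let m = (let n = (4 - 0) in n) in 2)) else ((\k.((k 1) * 6)) (\x1.x1)))
step 7: [beta@0.0] (if (let x = (\u.u) in ((\a.(let b = 9 in false)) (\c.0))) then (((\d.((\e.(\f.1)) 8)) ((let g = true in 2) < ((\h.h) 0))) (let m = (let n = (4 - 0) in n) in 2)) else ((\k.((k 1) * 6)) (\x1.x1)))
step 8: [let@0] (if ((\a.(let b = 9 in false)) (\c.0)) then (((\d.((\e.(\f.1)) 8)) ((let g = true in 2) < ((\h.h) 0))) (let m = (let n = (4 - 0) in n) in 2)) else ((\k.((k 1) * 6)) (\x1.x1)))
step 9: [beta@0] (if (let b = 9 in false) then (((\d.((\e.(\f.1)) 8)) ((let g = true in 2) < ((\h.h) 0))) (let m = (let n = (4 - 0) in n) in 2)) else ((\k.((k 1) * 6)) (\x1.x1)))
step 10: [let@0] (if false then (((\d.((\e.(\f.1)) 8)) ((let g = true in 2) < ((\h.h) 0))) (let m = (let n = (4 - 0) in n) in 2)) else ((\k.((k 1) * 6)) (\x1.x1)))
step 11: [if@root] ((\k.((k 1) * 6)) (\x1.x1))
step 12: [beta@root] (((\x1.x1) 1) * 6)
step 13: [beta@0] (1 * 6)
step 14: [delta@root] 6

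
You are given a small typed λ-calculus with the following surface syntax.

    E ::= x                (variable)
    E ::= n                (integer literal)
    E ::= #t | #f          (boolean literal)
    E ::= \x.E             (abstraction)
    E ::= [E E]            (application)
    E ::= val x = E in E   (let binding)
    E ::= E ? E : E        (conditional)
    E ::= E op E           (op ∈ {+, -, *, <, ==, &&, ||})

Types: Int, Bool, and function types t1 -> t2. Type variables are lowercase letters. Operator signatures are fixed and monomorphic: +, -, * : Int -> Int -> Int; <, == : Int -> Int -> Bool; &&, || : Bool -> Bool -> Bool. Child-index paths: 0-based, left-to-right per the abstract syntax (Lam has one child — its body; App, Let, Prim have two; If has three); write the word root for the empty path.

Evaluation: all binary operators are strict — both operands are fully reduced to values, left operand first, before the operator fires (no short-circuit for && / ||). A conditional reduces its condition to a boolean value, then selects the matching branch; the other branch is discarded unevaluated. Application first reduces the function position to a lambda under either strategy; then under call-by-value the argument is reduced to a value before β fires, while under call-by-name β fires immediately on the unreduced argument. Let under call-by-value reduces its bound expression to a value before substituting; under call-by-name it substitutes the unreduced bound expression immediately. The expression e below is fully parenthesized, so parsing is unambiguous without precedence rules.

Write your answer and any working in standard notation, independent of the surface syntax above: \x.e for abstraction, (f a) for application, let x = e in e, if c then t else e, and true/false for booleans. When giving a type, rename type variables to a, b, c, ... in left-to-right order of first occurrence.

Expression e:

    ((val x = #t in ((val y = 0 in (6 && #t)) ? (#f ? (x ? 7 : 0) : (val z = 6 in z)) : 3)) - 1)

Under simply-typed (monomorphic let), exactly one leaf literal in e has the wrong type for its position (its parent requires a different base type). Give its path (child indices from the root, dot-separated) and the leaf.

Trace:
let x : Bool
let y : Int
  unify Int ~ Bool
  FAIL: mismatch Int ~ Bool

Answer: 0.1.0.1.0 : 6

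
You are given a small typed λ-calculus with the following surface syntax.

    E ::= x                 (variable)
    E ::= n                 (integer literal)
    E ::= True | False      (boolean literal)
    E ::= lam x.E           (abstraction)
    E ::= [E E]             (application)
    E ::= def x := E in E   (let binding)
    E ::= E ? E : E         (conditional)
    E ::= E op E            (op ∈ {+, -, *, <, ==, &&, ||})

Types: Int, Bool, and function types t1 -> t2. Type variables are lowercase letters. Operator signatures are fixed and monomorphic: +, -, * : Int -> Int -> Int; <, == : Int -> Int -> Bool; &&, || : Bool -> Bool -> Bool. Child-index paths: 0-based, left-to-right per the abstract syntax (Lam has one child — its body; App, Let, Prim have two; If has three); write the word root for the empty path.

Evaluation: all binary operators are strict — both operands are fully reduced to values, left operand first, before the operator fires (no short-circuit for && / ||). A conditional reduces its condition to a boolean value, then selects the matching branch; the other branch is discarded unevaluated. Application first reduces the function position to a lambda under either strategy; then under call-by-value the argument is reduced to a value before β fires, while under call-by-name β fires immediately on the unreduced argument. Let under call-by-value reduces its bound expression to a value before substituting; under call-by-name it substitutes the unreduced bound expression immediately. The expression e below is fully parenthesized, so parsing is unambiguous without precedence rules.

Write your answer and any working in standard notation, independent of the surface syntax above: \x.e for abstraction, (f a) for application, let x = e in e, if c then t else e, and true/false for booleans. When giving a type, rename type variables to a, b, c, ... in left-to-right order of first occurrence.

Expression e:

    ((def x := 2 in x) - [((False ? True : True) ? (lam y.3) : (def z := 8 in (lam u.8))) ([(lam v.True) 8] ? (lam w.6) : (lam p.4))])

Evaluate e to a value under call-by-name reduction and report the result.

Derivation:
step 0: ((let x = 2 in x) - ((if (if false then true else true) then (\y.3) else (let z = 8 in (\u.8))) (if ((\v.true) 8) then (\w.6) else (\p.4))))
step 1: [let@0] (2 - ((if (if false then true else true) then (\y.3) else (let z = 8 in (\u.8))) (if ((\v.true) 8) then (\w.6) else (\p.4))))
step 2: [if@1.0.0] (2 - ((if true then (\y.3) else (let z = 8 in (\u.8))) (if ((\v.true) 8) then (\w.6) else (\p.4))))
step 3: [if@1.0] (2 - ((\y.3) (if ((\v.true) 8) then (\w.6) else (\p.4))))
step 4: [beta@1] (2 - 3)
step 5: [delta@root] -1

Answer: -1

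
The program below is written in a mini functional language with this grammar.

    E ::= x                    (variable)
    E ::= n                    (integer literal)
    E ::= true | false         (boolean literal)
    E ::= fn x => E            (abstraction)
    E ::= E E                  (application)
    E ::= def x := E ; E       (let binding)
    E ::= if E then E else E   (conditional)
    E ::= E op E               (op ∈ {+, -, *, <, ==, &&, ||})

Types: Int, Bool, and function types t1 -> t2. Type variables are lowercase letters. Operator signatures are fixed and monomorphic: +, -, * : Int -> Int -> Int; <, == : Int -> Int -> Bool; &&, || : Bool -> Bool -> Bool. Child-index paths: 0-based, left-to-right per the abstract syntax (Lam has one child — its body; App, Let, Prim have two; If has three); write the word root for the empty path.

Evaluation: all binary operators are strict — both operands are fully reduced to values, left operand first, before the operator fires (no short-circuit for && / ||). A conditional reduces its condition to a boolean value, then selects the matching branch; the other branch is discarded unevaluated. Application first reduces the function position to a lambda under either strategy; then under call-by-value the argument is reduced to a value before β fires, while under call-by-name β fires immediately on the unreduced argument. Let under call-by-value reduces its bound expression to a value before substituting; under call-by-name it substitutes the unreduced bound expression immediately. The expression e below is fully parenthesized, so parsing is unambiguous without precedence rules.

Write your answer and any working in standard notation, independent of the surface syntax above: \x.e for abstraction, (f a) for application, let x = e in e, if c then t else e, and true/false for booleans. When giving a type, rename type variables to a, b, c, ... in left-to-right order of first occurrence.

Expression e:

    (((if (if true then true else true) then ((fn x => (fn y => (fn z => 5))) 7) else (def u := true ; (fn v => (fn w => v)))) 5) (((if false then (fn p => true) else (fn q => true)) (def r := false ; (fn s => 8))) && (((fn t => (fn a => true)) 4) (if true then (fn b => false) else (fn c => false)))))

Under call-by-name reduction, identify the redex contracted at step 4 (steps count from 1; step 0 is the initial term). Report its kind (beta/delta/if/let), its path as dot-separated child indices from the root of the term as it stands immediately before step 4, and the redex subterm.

Answer: beta at 0 : ((\y.(\z.5)) 5)

Working:
step 0: (((if (if true then true else true) then ((\x.(\y.(\z.5))) 7) else (let u = true in (\v.(\w.v)))) 5) (((if false then (\p.true) else (\q.true)) (let r = false in (\s.8))) && (((\t.(\a.true)) 4) (if true then (\b.false) else (\c.false)))))
step 1: [if@0.0.0] (((if true then ((\x.(\y.(\z.5))) 7) else (let u = true in (\v.(\w.v)))) 5) (((if false then (\p.true) else (\q.true)) (let r = false in (\s.8))) && (((\t.(\a.true)) 4) (if true then (\b.false) else (\c.false)))))
step 2: [if@0.0] ((((\x.(\y.(\z.5))) 7) 5) (((if false then (\p.true) else (\q.true)) (let r = false in (\s.8))) && (((\t.(\a.true)) 4) (if true then (\b.false) else (\c.false)))))
step 3: [beta@0.0] (((\y.(\z.5)) 5) (((if false then (\p.true) else (\q.true)) (let r = false in (\s.8))) && (((\t.(\a.true)) 4) (if true then (\b.false) else (\c.false)))))
step 4: [beta@0] ((\z.5) (((if false then (\p.true) else (\q.true)) (let r = false in (\s.8))) && (((\t.(\a.true)) 4) (if true then (\b.false) else (\c.false)))))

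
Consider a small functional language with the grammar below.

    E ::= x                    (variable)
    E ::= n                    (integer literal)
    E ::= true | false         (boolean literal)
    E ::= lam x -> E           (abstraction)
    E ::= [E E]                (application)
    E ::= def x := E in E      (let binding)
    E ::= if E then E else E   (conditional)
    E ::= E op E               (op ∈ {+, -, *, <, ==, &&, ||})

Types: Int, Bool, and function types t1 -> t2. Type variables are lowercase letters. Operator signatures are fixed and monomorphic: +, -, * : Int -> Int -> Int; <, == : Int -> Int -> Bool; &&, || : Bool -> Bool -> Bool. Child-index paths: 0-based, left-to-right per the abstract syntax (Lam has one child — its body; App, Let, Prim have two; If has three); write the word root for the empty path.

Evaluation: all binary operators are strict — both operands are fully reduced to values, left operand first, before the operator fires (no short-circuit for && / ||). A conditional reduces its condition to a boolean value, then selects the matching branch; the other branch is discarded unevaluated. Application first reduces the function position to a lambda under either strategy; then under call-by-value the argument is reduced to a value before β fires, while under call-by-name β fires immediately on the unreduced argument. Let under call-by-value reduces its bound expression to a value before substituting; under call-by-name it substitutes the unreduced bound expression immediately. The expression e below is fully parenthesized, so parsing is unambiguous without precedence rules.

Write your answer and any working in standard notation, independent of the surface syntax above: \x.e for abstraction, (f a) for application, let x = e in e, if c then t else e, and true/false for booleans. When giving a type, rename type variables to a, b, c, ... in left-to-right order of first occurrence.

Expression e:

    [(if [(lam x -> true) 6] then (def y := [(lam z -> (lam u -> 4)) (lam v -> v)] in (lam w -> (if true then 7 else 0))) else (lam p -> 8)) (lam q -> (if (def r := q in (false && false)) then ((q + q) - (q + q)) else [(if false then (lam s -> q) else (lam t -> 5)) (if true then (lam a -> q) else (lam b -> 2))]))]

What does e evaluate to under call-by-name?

Answer: 7

Working:
step 0: ((if ((\x.true) 6) then (let y = ((\z.(\u.4)) (\v.v)) in (\w.(if true then 7 else 0))) else (\p.8)) (\q.(if (let r = q in (false && false)) then ((q + q) - (q + q)) else ((if false then (\s.q) else (\t.5)) (if true then (\a.q) else (\b.2))))))
step 1: [beta@0.0] ((if true then (let y = ((\z.(\u.4)) (\v.v)) in (\w.(if true then 7 else 0))) else (\p.8)) (\q.(if (let r = q in (false && false)) then ((q + q) - (q + q)) else ((if false then (\s.q) else (\t.5)) (if true then (\a.q) else (\b.2))))))
step 2: [if@0] ((let y = ((\z.(\u.4)) (\v.v)) in (\w.(if true then 7 else 0))) (\q.(if (let r = q in (false && false)) then ((q + q) - (q + q)) else ((if false then (\s.q) else (\t.5)) (if true then (\a.q) else (\b.2))))))
step 3: [let@0] ((\w.(if true then 7 else 0)) (\q.(if (let r = q in (false && false)) then ((q + q) - (q + q)) else ((if false then (\s.q) else (\t.5)) (if true then (\a.q) else (\b.2))))))
step 4: [beta@root] (if true then 7 else 0)
step 5: [if@root] 7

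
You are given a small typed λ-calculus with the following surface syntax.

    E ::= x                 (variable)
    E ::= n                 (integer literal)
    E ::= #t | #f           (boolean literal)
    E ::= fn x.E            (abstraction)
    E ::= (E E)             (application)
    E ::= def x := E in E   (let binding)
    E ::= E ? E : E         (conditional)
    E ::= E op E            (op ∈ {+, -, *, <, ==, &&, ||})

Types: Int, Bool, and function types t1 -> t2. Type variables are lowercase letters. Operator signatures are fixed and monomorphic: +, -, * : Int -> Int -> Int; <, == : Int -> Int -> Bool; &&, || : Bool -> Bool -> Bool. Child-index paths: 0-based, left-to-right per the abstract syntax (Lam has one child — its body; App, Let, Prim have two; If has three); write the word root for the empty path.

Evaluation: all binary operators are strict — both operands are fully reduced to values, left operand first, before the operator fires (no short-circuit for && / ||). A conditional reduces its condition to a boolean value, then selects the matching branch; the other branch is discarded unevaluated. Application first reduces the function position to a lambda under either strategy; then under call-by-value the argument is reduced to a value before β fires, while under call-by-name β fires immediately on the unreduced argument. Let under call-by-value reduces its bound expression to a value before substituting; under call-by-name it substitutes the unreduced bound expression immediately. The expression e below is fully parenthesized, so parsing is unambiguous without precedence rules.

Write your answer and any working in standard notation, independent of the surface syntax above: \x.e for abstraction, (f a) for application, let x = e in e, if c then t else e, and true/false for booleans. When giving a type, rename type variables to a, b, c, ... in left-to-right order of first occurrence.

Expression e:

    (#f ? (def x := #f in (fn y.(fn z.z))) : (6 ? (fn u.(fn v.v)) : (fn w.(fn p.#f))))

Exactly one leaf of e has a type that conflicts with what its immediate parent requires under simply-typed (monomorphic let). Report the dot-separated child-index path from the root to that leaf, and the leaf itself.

Derivation:
  unify Bool ~ Bool
let x : Bool
z : b
\z._ : b -> b
\y._ : a -> b -> b
  unify Int ~ Bool
  FAIL: mismatch Int ~ Bool

Answer: 2.0 : 6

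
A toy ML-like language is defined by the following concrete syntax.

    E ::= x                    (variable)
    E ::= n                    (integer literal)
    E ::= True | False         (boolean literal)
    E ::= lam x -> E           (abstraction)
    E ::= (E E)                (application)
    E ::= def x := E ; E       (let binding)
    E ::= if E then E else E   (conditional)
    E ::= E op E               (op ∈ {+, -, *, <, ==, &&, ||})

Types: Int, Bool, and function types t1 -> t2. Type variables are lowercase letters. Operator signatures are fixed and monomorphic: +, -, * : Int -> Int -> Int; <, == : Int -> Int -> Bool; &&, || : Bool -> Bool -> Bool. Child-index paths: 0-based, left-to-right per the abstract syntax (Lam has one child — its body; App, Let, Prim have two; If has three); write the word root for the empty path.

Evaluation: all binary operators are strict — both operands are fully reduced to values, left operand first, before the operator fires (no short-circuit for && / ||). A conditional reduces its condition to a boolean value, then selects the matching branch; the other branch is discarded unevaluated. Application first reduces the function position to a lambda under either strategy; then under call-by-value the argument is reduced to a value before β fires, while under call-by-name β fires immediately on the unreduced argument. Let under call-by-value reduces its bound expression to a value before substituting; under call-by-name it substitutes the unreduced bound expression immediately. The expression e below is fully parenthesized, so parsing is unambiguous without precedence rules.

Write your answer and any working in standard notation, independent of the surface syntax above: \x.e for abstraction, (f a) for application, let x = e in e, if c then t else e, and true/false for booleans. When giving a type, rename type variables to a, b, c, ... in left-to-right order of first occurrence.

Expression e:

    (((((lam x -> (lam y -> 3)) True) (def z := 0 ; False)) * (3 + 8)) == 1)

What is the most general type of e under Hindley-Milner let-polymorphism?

Answer: Bool

Working:
\y._ : b -> Int
\x._ : a -> b -> Int
  unify a -> b -> Int ~ Bool -> c
  unify a ~ Bool
  unify b -> Int ~ c
_ _ : b -> Int
let z : Int
  unify b -> Int ~ Bool -> d
  unify b ~ Bool
  unify Int ~ d
_ _ : Int
  unify Int ~ Int
  unify Int ~ Int
  unify Int ~ Int
  unify Int ~ Int
  unify Int ~ Int
  unify Int ~ Int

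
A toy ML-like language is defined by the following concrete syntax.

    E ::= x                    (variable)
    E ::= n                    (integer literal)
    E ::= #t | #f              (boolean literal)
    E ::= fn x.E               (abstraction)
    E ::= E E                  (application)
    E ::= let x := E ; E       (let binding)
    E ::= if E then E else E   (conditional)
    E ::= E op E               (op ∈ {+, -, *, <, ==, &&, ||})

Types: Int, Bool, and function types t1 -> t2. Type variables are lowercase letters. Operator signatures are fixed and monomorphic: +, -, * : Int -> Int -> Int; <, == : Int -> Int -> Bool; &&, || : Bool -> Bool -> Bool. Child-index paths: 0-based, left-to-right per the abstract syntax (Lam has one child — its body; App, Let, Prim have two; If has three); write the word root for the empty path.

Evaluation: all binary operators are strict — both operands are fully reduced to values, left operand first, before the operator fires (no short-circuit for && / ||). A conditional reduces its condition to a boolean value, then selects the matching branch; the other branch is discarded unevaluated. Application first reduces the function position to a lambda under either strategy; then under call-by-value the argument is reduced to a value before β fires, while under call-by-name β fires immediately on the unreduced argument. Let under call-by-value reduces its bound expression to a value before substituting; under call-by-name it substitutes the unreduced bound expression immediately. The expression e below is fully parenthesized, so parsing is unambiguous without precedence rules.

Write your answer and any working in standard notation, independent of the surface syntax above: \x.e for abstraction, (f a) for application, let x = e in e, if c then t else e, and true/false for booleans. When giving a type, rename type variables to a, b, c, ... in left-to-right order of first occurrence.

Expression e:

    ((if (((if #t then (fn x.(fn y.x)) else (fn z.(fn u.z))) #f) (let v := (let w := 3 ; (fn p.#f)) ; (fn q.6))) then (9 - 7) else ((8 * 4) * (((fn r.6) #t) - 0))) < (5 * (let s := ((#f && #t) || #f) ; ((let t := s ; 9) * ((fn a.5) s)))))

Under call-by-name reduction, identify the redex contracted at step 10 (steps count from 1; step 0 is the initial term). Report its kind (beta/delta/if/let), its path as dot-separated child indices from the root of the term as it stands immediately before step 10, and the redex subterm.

Derivation:
step 0: ((if (((if true then (\x.(\y.x)) else (\z.(\u.z))) false) (let v = (let w = 3 in (\p.false)) in (\q.6))) then (9 - 7) else ((8 * 4) * (((\r.6) true) - 0))) < (5 * (let s = ((false && true) || false) in ((let t = s in 9) * ((\a.5) s)))))
step 1: [if@0.0.0.0] ((if (((\x.(\y.x)) false) (let v = (let w = 3 in (\p.false)) in (\q.6))) then (9 - 7) else ((8 * 4) * (((\r.6) true) - 0))) < (5 * (let s = ((false && true) || false) in ((let t = s in 9) * ((\a.5) s)))))
step 2: [beta@0.0.0] ((if ((\y.false) (let v = (let w = 3 in (\p.false)) in (\q.6))) then (9 - 7) else ((8 * 4) * (((\r.6) true) - 0))) < (5 * (let s = ((false && true) || false) in ((let t = s in 9) * ((\a.5) s)))))
step 3: [beta@0.0] ((if false then (9 - 7) else ((8 * 4) * (((\r.6) true) - 0))) < (5 * (let s = ((false && true) || false) in ((let t = s in 9) * ((\a.5) s)))))
step 4: [if@0] (((8 * 4) * (((\r.6) true) - 0)) < (5 * (let s = ((false && true) || false) in ((let t = s in 9) * ((\a.5) s)))))
step 5: [delta@0.0] ((32 * (((\r.6) true) - 0)) < (5 * (let s = ((false && true) || false) in ((let t = s in 9) * ((\a.5) s)))))
step 6: [beta@0.1.0] ((32 * (6 - 0)) < (5 * (let s = ((false && true) || false) in ((let t = s in 9) * ((\a.5) s)))))
step 7: [delta@0.1] ((32 * 6) < (5 * (let s = ((false && true) || false) in ((let t = s in 9) * ((\a.5) s)))))
step 8: [delta@0] (192 < (5 * (let s = ((false && true) || false) in ((let t = s in 9) * ((\a.5) s)))))
step 9: [let@1.1] (192 < (5 * ((let t = ((false && true) || false) in 9) * ((\a.5) ((false && true) || false)))))
step 10: [let@1.1.0] (192 < (5 * (9 * ((\a.5) ((false && true) || false)))))

Answer: let at 1.1.0 : (let t = ((false && true) || false) in 9)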